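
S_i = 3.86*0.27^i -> [3.86, 1.04, 0.28, 0.08, 0.02]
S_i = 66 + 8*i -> [66, 74, 82, 90, 98]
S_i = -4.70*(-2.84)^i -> [-4.7, 13.35, -37.91, 107.66, -305.75]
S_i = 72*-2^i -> [72, -144, 288, -576, 1152]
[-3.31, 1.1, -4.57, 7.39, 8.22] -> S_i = Random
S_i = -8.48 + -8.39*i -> [-8.48, -16.87, -25.26, -33.65, -42.04]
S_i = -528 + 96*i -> [-528, -432, -336, -240, -144]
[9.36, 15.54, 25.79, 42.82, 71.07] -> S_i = 9.36*1.66^i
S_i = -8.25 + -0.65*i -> [-8.25, -8.9, -9.55, -10.2, -10.85]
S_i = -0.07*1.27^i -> [-0.07, -0.09, -0.11, -0.14, -0.18]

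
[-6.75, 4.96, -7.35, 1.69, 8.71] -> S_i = Random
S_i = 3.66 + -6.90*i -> [3.66, -3.24, -10.14, -17.04, -23.94]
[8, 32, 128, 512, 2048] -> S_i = 8*4^i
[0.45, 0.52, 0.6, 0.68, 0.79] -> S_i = 0.45*1.15^i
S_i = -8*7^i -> [-8, -56, -392, -2744, -19208]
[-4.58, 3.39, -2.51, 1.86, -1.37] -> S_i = -4.58*(-0.74)^i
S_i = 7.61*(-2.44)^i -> [7.61, -18.57, 45.31, -110.55, 269.74]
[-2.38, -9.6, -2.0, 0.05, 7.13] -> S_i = Random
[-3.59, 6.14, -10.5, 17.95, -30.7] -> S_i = -3.59*(-1.71)^i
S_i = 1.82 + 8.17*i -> [1.82, 9.99, 18.16, 26.33, 34.5]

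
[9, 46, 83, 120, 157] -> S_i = 9 + 37*i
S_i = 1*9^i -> [1, 9, 81, 729, 6561]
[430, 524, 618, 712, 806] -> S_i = 430 + 94*i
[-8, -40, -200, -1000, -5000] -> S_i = -8*5^i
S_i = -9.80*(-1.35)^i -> [-9.8, 13.23, -17.86, 24.11, -32.55]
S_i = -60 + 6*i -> [-60, -54, -48, -42, -36]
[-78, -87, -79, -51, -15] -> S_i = Random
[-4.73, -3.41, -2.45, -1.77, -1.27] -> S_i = -4.73*0.72^i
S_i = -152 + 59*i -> [-152, -93, -34, 25, 84]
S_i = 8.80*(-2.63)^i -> [8.8, -23.14, 60.87, -160.08, 421.02]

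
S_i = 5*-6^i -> [5, -30, 180, -1080, 6480]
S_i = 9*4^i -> [9, 36, 144, 576, 2304]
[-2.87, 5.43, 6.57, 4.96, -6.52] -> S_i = Random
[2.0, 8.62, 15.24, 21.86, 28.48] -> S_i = 2.00 + 6.62*i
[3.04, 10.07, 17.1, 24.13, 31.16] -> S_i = 3.04 + 7.03*i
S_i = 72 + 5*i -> [72, 77, 82, 87, 92]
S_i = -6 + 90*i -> [-6, 84, 174, 264, 354]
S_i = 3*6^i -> [3, 18, 108, 648, 3888]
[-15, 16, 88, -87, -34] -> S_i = Random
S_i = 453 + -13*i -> [453, 440, 427, 414, 401]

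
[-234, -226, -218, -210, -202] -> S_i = -234 + 8*i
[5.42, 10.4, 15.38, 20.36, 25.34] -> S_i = 5.42 + 4.98*i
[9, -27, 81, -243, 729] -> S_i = 9*-3^i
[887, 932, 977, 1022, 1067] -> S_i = 887 + 45*i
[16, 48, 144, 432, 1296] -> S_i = 16*3^i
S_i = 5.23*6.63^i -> [5.23, 34.67, 229.89, 1524.2, 10105.45]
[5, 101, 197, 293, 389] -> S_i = 5 + 96*i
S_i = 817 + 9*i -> [817, 826, 835, 844, 853]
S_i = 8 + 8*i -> [8, 16, 24, 32, 40]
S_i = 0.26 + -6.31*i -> [0.26, -6.05, -12.36, -18.67, -24.98]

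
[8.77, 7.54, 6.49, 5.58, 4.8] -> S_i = 8.77*0.86^i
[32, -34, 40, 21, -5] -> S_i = Random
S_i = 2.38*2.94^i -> [2.38, 7.0, 20.57, 60.48, 177.81]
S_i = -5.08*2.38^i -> [-5.08, -12.09, -28.78, -68.48, -162.99]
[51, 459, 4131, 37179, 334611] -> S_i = 51*9^i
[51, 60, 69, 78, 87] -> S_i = 51 + 9*i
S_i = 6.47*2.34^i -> [6.47, 15.14, 35.43, 82.9, 193.98]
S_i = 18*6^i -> [18, 108, 648, 3888, 23328]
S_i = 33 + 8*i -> [33, 41, 49, 57, 65]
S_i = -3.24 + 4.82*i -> [-3.24, 1.58, 6.4, 11.22, 16.04]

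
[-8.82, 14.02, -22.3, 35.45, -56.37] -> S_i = -8.82*(-1.59)^i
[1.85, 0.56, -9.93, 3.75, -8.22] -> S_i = Random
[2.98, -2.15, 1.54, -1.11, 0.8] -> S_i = 2.98*(-0.72)^i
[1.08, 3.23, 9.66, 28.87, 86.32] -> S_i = 1.08*2.99^i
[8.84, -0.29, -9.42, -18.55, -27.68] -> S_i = 8.84 + -9.13*i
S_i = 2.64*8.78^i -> [2.64, 23.18, 203.51, 1786.85, 15688.52]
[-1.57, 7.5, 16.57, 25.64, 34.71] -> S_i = -1.57 + 9.07*i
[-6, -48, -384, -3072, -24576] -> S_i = -6*8^i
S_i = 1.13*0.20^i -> [1.13, 0.23, 0.05, 0.01, 0.0]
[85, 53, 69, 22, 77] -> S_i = Random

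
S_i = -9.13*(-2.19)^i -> [-9.13, 19.99, -43.79, 95.9, -210.01]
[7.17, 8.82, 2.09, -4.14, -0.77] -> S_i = Random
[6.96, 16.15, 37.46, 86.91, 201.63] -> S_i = 6.96*2.32^i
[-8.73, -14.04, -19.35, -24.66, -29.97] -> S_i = -8.73 + -5.31*i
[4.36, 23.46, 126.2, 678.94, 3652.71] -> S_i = 4.36*5.38^i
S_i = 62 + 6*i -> [62, 68, 74, 80, 86]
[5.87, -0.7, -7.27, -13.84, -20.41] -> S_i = 5.87 + -6.57*i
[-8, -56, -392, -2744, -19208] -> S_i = -8*7^i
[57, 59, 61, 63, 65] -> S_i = 57 + 2*i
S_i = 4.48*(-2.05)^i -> [4.48, -9.18, 18.83, -38.6, 79.12]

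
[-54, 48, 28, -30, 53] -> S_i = Random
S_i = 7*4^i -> [7, 28, 112, 448, 1792]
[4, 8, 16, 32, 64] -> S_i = 4*2^i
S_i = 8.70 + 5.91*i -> [8.7, 14.61, 20.52, 26.43, 32.34]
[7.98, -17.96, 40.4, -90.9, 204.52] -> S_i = 7.98*(-2.25)^i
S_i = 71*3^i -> [71, 213, 639, 1917, 5751]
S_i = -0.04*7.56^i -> [-0.04, -0.3, -2.29, -17.28, -130.66]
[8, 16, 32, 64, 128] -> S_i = 8*2^i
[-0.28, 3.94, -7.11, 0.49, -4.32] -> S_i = Random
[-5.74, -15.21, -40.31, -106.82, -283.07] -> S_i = -5.74*2.65^i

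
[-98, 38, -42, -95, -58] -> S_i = Random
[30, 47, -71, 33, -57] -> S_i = Random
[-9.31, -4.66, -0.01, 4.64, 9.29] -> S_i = -9.31 + 4.65*i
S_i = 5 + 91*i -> [5, 96, 187, 278, 369]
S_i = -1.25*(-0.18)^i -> [-1.25, 0.22, -0.04, 0.01, -0.0]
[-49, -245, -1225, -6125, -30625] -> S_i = -49*5^i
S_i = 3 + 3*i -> [3, 6, 9, 12, 15]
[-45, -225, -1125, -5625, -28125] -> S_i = -45*5^i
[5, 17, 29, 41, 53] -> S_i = 5 + 12*i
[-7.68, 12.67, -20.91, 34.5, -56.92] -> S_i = -7.68*(-1.65)^i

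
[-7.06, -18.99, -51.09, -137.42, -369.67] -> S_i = -7.06*2.69^i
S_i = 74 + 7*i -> [74, 81, 88, 95, 102]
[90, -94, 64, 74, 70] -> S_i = Random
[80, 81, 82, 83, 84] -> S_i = 80 + 1*i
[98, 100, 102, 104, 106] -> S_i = 98 + 2*i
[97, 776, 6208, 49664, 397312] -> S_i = 97*8^i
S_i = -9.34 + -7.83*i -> [-9.34, -17.17, -25.0, -32.83, -40.66]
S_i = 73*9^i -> [73, 657, 5913, 53217, 478953]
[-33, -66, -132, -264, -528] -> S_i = -33*2^i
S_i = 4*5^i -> [4, 20, 100, 500, 2500]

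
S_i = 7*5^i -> [7, 35, 175, 875, 4375]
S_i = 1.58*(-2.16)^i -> [1.58, -3.41, 7.37, -15.92, 34.39]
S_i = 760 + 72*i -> [760, 832, 904, 976, 1048]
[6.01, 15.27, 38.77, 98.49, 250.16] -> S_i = 6.01*2.54^i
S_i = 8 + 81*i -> [8, 89, 170, 251, 332]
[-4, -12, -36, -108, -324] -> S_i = -4*3^i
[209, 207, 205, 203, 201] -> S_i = 209 + -2*i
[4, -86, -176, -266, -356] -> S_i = 4 + -90*i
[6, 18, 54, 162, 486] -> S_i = 6*3^i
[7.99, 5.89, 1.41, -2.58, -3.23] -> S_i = Random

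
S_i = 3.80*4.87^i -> [3.8, 18.51, 90.12, 438.9, 2137.47]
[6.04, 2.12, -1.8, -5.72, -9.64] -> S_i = 6.04 + -3.92*i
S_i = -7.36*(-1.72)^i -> [-7.36, 12.66, -21.77, 37.45, -64.42]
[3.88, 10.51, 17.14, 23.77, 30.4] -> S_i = 3.88 + 6.63*i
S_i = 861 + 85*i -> [861, 946, 1031, 1116, 1201]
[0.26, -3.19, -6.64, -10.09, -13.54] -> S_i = 0.26 + -3.45*i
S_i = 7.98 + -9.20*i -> [7.98, -1.22, -10.42, -19.62, -28.82]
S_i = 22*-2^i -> [22, -44, 88, -176, 352]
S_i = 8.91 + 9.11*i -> [8.91, 18.02, 27.13, 36.24, 45.35]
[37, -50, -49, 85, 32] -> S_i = Random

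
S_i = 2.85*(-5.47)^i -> [2.85, -15.59, 85.27, -466.45, 2551.49]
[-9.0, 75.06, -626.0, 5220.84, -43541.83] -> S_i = -9.00*(-8.34)^i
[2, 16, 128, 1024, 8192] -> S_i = 2*8^i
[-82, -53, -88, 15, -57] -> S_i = Random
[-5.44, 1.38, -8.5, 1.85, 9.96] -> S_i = Random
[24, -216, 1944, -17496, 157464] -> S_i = 24*-9^i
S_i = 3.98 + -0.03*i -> [3.98, 3.95, 3.92, 3.89, 3.86]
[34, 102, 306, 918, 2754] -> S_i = 34*3^i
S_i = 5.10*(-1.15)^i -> [5.1, -5.86, 6.74, -7.76, 8.92]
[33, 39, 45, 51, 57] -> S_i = 33 + 6*i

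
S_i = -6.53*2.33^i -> [-6.53, -15.21, -35.45, -82.6, -192.46]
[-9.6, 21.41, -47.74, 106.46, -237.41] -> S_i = -9.60*(-2.23)^i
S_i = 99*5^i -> [99, 495, 2475, 12375, 61875]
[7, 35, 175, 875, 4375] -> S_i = 7*5^i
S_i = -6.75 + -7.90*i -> [-6.75, -14.65, -22.55, -30.45, -38.35]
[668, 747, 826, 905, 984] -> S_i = 668 + 79*i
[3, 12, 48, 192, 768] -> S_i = 3*4^i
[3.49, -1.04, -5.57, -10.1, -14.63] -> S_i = 3.49 + -4.53*i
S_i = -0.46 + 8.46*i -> [-0.46, 8.0, 16.46, 24.92, 33.38]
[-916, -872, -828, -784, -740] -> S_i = -916 + 44*i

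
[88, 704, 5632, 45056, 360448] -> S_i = 88*8^i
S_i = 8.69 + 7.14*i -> [8.69, 15.83, 22.97, 30.11, 37.25]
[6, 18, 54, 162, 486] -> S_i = 6*3^i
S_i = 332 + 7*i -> [332, 339, 346, 353, 360]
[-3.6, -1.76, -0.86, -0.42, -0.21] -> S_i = -3.60*0.49^i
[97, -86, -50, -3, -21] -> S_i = Random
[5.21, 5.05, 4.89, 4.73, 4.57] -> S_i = 5.21 + -0.16*i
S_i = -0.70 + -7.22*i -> [-0.7, -7.92, -15.14, -22.36, -29.58]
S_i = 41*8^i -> [41, 328, 2624, 20992, 167936]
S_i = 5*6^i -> [5, 30, 180, 1080, 6480]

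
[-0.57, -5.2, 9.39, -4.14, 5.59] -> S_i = Random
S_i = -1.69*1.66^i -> [-1.69, -2.81, -4.66, -7.73, -12.83]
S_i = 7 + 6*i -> [7, 13, 19, 25, 31]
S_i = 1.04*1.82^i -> [1.04, 1.89, 3.44, 6.27, 11.41]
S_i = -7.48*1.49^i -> [-7.48, -11.15, -16.61, -24.74, -36.87]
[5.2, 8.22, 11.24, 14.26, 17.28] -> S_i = 5.20 + 3.02*i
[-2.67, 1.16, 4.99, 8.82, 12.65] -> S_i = -2.67 + 3.83*i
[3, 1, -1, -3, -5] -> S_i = 3 + -2*i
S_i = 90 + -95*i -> [90, -5, -100, -195, -290]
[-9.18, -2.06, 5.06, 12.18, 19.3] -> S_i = -9.18 + 7.12*i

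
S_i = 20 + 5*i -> [20, 25, 30, 35, 40]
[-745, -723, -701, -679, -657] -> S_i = -745 + 22*i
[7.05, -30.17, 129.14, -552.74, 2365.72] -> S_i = 7.05*(-4.28)^i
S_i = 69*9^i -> [69, 621, 5589, 50301, 452709]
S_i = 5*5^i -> [5, 25, 125, 625, 3125]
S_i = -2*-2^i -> [-2, 4, -8, 16, -32]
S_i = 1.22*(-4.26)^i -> [1.22, -5.2, 22.14, -94.32, 401.79]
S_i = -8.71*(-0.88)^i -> [-8.71, 7.66, -6.75, 5.94, -5.22]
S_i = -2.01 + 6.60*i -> [-2.01, 4.59, 11.19, 17.79, 24.39]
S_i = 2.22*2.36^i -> [2.22, 5.24, 12.36, 29.18, 68.87]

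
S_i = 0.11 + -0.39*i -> [0.11, -0.28, -0.67, -1.06, -1.45]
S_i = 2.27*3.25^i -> [2.27, 7.38, 23.98, 77.92, 253.26]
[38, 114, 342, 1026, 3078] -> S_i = 38*3^i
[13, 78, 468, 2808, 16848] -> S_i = 13*6^i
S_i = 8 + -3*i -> [8, 5, 2, -1, -4]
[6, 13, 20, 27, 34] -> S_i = 6 + 7*i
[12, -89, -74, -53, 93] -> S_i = Random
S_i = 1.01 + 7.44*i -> [1.01, 8.45, 15.89, 23.33, 30.77]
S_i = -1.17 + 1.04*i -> [-1.17, -0.13, 0.91, 1.95, 2.99]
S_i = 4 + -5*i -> [4, -1, -6, -11, -16]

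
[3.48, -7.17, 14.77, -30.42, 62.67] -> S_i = 3.48*(-2.06)^i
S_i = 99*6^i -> [99, 594, 3564, 21384, 128304]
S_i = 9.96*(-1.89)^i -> [9.96, -18.82, 35.58, -67.24, 127.09]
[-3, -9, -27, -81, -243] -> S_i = -3*3^i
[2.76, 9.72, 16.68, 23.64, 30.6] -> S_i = 2.76 + 6.96*i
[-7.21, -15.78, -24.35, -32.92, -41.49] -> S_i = -7.21 + -8.57*i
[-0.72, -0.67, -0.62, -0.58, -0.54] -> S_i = -0.72*0.93^i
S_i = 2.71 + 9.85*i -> [2.71, 12.56, 22.41, 32.26, 42.11]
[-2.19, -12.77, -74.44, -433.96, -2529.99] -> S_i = -2.19*5.83^i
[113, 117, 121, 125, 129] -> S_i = 113 + 4*i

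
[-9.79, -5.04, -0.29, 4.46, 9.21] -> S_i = -9.79 + 4.75*i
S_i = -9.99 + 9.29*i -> [-9.99, -0.7, 8.59, 17.88, 27.17]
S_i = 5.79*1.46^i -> [5.79, 8.45, 12.34, 18.02, 26.31]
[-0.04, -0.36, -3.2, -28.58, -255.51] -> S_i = -0.04*8.94^i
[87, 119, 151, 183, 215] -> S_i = 87 + 32*i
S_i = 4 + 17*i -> [4, 21, 38, 55, 72]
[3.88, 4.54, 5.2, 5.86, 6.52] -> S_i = 3.88 + 0.66*i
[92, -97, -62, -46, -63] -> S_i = Random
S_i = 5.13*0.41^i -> [5.13, 2.1, 0.86, 0.35, 0.14]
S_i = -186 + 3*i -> [-186, -183, -180, -177, -174]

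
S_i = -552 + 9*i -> [-552, -543, -534, -525, -516]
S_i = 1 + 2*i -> [1, 3, 5, 7, 9]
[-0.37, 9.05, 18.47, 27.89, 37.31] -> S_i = -0.37 + 9.42*i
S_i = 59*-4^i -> [59, -236, 944, -3776, 15104]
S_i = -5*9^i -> [-5, -45, -405, -3645, -32805]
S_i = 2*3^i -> [2, 6, 18, 54, 162]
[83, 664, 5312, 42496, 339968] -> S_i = 83*8^i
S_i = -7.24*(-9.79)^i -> [-7.24, 70.88, -693.91, 6793.39, -66507.3]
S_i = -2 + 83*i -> [-2, 81, 164, 247, 330]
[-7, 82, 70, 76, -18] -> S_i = Random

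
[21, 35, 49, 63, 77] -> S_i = 21 + 14*i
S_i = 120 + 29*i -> [120, 149, 178, 207, 236]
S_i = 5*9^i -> [5, 45, 405, 3645, 32805]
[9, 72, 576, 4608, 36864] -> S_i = 9*8^i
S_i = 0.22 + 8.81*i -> [0.22, 9.03, 17.84, 26.65, 35.46]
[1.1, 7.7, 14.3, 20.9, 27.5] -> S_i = 1.10 + 6.60*i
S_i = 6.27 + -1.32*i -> [6.27, 4.95, 3.63, 2.31, 0.99]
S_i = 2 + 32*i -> [2, 34, 66, 98, 130]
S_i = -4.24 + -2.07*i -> [-4.24, -6.31, -8.38, -10.45, -12.52]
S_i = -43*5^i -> [-43, -215, -1075, -5375, -26875]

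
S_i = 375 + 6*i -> [375, 381, 387, 393, 399]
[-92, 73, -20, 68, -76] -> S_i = Random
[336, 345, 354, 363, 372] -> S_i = 336 + 9*i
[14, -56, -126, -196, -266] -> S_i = 14 + -70*i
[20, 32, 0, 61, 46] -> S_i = Random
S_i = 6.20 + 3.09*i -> [6.2, 9.29, 12.38, 15.47, 18.56]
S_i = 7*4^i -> [7, 28, 112, 448, 1792]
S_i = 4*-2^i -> [4, -8, 16, -32, 64]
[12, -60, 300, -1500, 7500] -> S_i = 12*-5^i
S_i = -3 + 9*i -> [-3, 6, 15, 24, 33]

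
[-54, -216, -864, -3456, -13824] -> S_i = -54*4^i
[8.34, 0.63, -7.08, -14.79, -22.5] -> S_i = 8.34 + -7.71*i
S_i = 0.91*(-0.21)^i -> [0.91, -0.19, 0.04, -0.01, 0.0]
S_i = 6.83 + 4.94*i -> [6.83, 11.77, 16.71, 21.65, 26.59]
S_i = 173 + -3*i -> [173, 170, 167, 164, 161]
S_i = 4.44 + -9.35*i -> [4.44, -4.91, -14.26, -23.61, -32.96]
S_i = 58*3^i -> [58, 174, 522, 1566, 4698]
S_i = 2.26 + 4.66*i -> [2.26, 6.92, 11.58, 16.24, 20.9]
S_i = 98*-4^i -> [98, -392, 1568, -6272, 25088]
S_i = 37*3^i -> [37, 111, 333, 999, 2997]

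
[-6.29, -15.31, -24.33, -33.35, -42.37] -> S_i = -6.29 + -9.02*i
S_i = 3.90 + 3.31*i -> [3.9, 7.21, 10.52, 13.83, 17.14]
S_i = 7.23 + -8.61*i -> [7.23, -1.38, -9.99, -18.6, -27.21]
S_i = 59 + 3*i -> [59, 62, 65, 68, 71]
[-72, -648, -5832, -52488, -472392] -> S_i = -72*9^i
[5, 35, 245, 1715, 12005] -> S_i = 5*7^i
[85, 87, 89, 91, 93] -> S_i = 85 + 2*i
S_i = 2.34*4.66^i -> [2.34, 10.9, 50.81, 236.8, 1103.47]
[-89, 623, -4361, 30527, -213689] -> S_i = -89*-7^i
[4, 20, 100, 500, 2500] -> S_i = 4*5^i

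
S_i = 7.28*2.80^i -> [7.28, 20.38, 57.08, 159.81, 447.47]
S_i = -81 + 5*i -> [-81, -76, -71, -66, -61]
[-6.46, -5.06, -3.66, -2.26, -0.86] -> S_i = -6.46 + 1.40*i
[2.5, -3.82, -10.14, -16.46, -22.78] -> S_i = 2.50 + -6.32*i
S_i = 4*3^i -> [4, 12, 36, 108, 324]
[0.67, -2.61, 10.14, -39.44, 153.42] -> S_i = 0.67*(-3.89)^i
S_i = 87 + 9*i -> [87, 96, 105, 114, 123]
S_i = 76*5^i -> [76, 380, 1900, 9500, 47500]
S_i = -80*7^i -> [-80, -560, -3920, -27440, -192080]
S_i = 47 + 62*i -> [47, 109, 171, 233, 295]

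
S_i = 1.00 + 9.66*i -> [1.0, 10.66, 20.32, 29.98, 39.64]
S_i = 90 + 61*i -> [90, 151, 212, 273, 334]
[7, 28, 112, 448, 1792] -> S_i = 7*4^i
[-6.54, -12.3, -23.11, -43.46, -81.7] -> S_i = -6.54*1.88^i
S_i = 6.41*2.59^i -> [6.41, 16.6, 43.0, 111.37, 288.44]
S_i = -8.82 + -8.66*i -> [-8.82, -17.48, -26.14, -34.8, -43.46]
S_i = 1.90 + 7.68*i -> [1.9, 9.58, 17.26, 24.94, 32.62]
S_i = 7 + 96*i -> [7, 103, 199, 295, 391]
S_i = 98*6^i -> [98, 588, 3528, 21168, 127008]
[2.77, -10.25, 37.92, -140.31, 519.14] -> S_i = 2.77*(-3.70)^i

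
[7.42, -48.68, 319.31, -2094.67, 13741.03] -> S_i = 7.42*(-6.56)^i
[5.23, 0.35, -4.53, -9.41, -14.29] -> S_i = 5.23 + -4.88*i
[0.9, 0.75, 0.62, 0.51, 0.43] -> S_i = 0.90*0.83^i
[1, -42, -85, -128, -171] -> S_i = 1 + -43*i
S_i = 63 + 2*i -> [63, 65, 67, 69, 71]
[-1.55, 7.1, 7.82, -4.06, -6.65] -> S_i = Random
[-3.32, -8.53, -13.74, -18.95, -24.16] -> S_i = -3.32 + -5.21*i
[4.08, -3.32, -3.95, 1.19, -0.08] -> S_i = Random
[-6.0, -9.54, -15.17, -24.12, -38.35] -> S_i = -6.00*1.59^i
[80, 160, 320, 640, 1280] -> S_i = 80*2^i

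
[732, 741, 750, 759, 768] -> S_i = 732 + 9*i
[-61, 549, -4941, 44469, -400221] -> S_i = -61*-9^i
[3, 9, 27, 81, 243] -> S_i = 3*3^i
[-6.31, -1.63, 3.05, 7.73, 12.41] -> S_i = -6.31 + 4.68*i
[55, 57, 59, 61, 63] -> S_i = 55 + 2*i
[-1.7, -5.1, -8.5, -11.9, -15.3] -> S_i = -1.70 + -3.40*i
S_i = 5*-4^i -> [5, -20, 80, -320, 1280]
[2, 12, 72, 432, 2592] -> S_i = 2*6^i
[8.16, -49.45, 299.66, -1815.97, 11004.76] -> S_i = 8.16*(-6.06)^i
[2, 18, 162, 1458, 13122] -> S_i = 2*9^i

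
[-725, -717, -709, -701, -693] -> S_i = -725 + 8*i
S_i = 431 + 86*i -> [431, 517, 603, 689, 775]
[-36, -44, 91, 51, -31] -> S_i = Random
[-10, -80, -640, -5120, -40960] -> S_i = -10*8^i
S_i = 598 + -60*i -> [598, 538, 478, 418, 358]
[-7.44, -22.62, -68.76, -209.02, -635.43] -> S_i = -7.44*3.04^i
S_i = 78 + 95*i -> [78, 173, 268, 363, 458]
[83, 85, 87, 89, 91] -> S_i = 83 + 2*i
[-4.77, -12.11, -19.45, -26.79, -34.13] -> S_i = -4.77 + -7.34*i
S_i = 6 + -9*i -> [6, -3, -12, -21, -30]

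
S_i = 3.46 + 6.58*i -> [3.46, 10.04, 16.62, 23.2, 29.78]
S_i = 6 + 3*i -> [6, 9, 12, 15, 18]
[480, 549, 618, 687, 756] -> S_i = 480 + 69*i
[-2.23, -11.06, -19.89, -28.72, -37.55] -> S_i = -2.23 + -8.83*i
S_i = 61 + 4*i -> [61, 65, 69, 73, 77]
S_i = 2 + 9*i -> [2, 11, 20, 29, 38]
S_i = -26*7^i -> [-26, -182, -1274, -8918, -62426]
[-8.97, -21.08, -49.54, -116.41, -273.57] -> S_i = -8.97*2.35^i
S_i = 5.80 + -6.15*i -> [5.8, -0.35, -6.5, -12.65, -18.8]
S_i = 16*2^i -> [16, 32, 64, 128, 256]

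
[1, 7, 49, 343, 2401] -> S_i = 1*7^i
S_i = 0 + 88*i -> [0, 88, 176, 264, 352]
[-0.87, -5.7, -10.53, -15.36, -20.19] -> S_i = -0.87 + -4.83*i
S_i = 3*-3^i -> [3, -9, 27, -81, 243]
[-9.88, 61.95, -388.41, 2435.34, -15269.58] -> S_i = -9.88*(-6.27)^i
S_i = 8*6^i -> [8, 48, 288, 1728, 10368]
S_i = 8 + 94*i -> [8, 102, 196, 290, 384]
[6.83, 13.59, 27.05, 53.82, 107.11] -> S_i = 6.83*1.99^i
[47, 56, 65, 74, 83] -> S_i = 47 + 9*i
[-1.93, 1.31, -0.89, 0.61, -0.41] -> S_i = -1.93*(-0.68)^i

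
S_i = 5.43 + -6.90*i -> [5.43, -1.47, -8.37, -15.27, -22.17]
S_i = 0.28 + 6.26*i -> [0.28, 6.54, 12.8, 19.06, 25.32]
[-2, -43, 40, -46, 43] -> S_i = Random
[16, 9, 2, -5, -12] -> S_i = 16 + -7*i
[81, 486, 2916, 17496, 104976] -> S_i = 81*6^i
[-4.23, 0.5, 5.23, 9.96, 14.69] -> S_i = -4.23 + 4.73*i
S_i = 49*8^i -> [49, 392, 3136, 25088, 200704]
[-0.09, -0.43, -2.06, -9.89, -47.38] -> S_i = -0.09*4.79^i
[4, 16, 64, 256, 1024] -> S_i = 4*4^i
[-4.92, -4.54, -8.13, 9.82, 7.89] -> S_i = Random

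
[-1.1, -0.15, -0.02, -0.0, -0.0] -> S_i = -1.10*0.14^i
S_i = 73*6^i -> [73, 438, 2628, 15768, 94608]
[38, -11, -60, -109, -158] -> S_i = 38 + -49*i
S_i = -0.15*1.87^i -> [-0.15, -0.28, -0.52, -0.98, -1.83]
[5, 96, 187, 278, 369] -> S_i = 5 + 91*i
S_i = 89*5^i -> [89, 445, 2225, 11125, 55625]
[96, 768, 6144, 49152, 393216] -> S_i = 96*8^i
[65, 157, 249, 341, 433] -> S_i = 65 + 92*i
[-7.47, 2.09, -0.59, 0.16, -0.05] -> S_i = -7.47*(-0.28)^i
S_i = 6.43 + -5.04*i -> [6.43, 1.39, -3.65, -8.69, -13.73]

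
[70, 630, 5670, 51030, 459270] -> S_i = 70*9^i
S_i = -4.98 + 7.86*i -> [-4.98, 2.88, 10.74, 18.6, 26.46]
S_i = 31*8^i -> [31, 248, 1984, 15872, 126976]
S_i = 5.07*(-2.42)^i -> [5.07, -12.27, 29.69, -71.85, 173.89]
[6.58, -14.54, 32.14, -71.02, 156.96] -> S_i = 6.58*(-2.21)^i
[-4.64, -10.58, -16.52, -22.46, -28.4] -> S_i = -4.64 + -5.94*i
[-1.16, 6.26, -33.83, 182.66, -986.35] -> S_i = -1.16*(-5.40)^i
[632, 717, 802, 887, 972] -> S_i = 632 + 85*i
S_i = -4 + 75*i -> [-4, 71, 146, 221, 296]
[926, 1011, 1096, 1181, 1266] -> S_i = 926 + 85*i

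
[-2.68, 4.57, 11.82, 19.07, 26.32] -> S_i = -2.68 + 7.25*i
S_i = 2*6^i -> [2, 12, 72, 432, 2592]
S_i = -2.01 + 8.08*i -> [-2.01, 6.07, 14.15, 22.23, 30.31]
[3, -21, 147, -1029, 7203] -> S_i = 3*-7^i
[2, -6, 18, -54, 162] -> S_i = 2*-3^i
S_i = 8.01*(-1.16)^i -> [8.01, -9.29, 10.78, -12.5, 14.5]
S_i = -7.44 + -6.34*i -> [-7.44, -13.78, -20.12, -26.46, -32.8]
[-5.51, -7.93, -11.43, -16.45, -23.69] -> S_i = -5.51*1.44^i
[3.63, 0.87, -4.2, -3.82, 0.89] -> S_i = Random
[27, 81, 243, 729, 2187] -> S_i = 27*3^i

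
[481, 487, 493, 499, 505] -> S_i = 481 + 6*i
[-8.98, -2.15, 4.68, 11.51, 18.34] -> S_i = -8.98 + 6.83*i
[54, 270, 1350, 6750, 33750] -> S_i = 54*5^i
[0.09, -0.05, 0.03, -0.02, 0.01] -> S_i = 0.09*(-0.57)^i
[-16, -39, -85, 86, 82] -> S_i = Random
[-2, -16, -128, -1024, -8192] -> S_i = -2*8^i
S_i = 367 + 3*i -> [367, 370, 373, 376, 379]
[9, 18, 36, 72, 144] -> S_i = 9*2^i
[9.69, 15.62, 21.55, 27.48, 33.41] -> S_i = 9.69 + 5.93*i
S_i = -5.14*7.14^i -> [-5.14, -36.7, -262.04, -1870.93, -13358.45]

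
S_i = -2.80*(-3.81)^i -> [-2.8, 10.67, -40.65, 154.86, -590.01]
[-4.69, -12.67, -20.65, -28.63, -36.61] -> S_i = -4.69 + -7.98*i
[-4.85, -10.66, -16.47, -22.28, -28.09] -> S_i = -4.85 + -5.81*i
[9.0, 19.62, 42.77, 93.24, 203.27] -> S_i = 9.00*2.18^i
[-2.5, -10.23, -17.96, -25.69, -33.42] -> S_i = -2.50 + -7.73*i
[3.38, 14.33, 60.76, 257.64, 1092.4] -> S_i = 3.38*4.24^i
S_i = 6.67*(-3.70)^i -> [6.67, -24.68, 91.31, -337.86, 1250.07]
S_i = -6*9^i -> [-6, -54, -486, -4374, -39366]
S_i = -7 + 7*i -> [-7, 0, 7, 14, 21]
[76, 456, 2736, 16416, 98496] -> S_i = 76*6^i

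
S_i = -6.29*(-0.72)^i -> [-6.29, 4.53, -3.26, 2.35, -1.69]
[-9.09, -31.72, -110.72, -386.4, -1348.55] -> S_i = -9.09*3.49^i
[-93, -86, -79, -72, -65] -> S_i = -93 + 7*i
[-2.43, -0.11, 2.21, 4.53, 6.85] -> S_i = -2.43 + 2.32*i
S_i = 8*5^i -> [8, 40, 200, 1000, 5000]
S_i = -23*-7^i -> [-23, 161, -1127, 7889, -55223]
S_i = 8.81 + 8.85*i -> [8.81, 17.66, 26.51, 35.36, 44.21]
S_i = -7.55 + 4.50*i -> [-7.55, -3.05, 1.45, 5.95, 10.45]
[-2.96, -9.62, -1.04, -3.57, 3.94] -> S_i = Random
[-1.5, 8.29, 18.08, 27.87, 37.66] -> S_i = -1.50 + 9.79*i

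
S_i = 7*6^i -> [7, 42, 252, 1512, 9072]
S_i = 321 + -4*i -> [321, 317, 313, 309, 305]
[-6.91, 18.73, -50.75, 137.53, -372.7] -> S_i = -6.91*(-2.71)^i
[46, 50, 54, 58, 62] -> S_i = 46 + 4*i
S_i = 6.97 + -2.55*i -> [6.97, 4.42, 1.87, -0.68, -3.23]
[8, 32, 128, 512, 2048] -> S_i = 8*4^i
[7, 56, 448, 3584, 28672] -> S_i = 7*8^i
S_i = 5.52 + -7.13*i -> [5.52, -1.61, -8.74, -15.87, -23.0]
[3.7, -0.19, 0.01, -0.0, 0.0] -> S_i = 3.70*(-0.05)^i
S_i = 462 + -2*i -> [462, 460, 458, 456, 454]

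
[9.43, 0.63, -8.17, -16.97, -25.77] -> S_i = 9.43 + -8.80*i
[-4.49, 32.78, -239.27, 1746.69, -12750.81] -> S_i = -4.49*(-7.30)^i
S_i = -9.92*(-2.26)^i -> [-9.92, 22.42, -50.67, 114.51, -258.79]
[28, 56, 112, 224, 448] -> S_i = 28*2^i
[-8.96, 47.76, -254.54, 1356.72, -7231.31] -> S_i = -8.96*(-5.33)^i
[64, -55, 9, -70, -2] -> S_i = Random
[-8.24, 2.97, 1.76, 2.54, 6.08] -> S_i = Random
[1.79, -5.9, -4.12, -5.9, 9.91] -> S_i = Random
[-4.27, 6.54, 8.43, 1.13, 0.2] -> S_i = Random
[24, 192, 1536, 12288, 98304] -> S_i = 24*8^i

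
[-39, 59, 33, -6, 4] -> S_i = Random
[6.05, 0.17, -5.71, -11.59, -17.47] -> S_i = 6.05 + -5.88*i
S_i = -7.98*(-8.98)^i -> [-7.98, 71.66, -643.51, 5778.72, -51892.94]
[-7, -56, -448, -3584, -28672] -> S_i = -7*8^i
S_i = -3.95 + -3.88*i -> [-3.95, -7.83, -11.71, -15.59, -19.47]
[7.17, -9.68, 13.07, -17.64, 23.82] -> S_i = 7.17*(-1.35)^i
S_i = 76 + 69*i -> [76, 145, 214, 283, 352]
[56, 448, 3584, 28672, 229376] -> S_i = 56*8^i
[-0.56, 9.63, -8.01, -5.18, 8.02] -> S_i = Random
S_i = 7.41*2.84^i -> [7.41, 21.04, 59.77, 169.74, 482.05]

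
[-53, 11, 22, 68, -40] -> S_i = Random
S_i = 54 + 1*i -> [54, 55, 56, 57, 58]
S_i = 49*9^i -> [49, 441, 3969, 35721, 321489]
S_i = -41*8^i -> [-41, -328, -2624, -20992, -167936]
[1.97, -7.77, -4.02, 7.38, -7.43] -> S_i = Random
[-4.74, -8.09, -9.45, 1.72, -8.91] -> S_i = Random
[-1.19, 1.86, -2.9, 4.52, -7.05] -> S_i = -1.19*(-1.56)^i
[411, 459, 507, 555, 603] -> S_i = 411 + 48*i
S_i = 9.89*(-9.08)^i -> [9.89, -89.8, 815.39, -7403.79, 67226.37]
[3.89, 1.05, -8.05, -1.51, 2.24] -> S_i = Random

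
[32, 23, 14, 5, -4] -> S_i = 32 + -9*i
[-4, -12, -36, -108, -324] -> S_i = -4*3^i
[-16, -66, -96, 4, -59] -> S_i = Random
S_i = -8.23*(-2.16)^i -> [-8.23, 17.78, -38.4, 82.94, -179.15]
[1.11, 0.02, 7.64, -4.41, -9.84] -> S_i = Random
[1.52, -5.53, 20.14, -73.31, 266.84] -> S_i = 1.52*(-3.64)^i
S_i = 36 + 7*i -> [36, 43, 50, 57, 64]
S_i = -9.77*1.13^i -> [-9.77, -11.04, -12.48, -14.1, -15.93]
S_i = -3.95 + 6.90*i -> [-3.95, 2.95, 9.85, 16.75, 23.65]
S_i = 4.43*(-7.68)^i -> [4.43, -34.02, 261.29, -2006.72, 15411.63]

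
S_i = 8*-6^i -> [8, -48, 288, -1728, 10368]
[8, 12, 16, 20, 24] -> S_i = 8 + 4*i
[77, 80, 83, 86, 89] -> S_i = 77 + 3*i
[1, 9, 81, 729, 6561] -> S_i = 1*9^i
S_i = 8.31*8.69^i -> [8.31, 72.21, 627.54, 5453.31, 47389.28]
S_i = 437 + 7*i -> [437, 444, 451, 458, 465]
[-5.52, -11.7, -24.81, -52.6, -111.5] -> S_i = -5.52*2.12^i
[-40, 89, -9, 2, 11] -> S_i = Random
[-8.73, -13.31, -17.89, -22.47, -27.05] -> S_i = -8.73 + -4.58*i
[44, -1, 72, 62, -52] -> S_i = Random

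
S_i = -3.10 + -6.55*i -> [-3.1, -9.65, -16.2, -22.75, -29.3]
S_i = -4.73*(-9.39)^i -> [-4.73, 44.41, -417.05, 3916.14, -36772.53]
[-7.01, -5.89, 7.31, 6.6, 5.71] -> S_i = Random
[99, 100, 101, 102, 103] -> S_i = 99 + 1*i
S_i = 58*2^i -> [58, 116, 232, 464, 928]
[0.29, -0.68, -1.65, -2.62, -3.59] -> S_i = 0.29 + -0.97*i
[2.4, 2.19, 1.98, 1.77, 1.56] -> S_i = 2.40 + -0.21*i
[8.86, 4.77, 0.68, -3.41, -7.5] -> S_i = 8.86 + -4.09*i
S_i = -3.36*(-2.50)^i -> [-3.36, 8.4, -21.0, 52.5, -131.25]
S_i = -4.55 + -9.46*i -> [-4.55, -14.01, -23.47, -32.93, -42.39]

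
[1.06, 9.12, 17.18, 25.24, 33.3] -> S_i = 1.06 + 8.06*i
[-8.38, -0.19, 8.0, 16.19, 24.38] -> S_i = -8.38 + 8.19*i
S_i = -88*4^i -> [-88, -352, -1408, -5632, -22528]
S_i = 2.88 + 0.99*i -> [2.88, 3.87, 4.86, 5.85, 6.84]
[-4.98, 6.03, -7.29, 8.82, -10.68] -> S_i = -4.98*(-1.21)^i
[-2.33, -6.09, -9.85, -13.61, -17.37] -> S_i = -2.33 + -3.76*i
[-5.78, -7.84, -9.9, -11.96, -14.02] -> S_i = -5.78 + -2.06*i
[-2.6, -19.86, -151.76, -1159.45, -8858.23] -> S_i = -2.60*7.64^i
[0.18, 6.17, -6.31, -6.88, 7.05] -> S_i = Random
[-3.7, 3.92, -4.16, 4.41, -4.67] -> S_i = -3.70*(-1.06)^i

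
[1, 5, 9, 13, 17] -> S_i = 1 + 4*i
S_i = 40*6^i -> [40, 240, 1440, 8640, 51840]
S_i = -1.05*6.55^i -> [-1.05, -6.88, -45.05, -295.06, -1932.66]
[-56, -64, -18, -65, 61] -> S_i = Random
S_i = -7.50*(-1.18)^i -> [-7.5, 8.85, -10.44, 12.32, -14.54]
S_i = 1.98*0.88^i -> [1.98, 1.74, 1.53, 1.35, 1.19]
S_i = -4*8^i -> [-4, -32, -256, -2048, -16384]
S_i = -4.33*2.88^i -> [-4.33, -12.47, -35.91, -103.43, -297.89]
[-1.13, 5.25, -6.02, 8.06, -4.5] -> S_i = Random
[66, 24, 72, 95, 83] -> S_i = Random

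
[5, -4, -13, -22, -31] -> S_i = 5 + -9*i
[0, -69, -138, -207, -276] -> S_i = 0 + -69*i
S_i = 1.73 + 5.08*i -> [1.73, 6.81, 11.89, 16.97, 22.05]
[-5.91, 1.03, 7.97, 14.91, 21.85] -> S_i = -5.91 + 6.94*i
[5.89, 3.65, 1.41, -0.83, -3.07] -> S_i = 5.89 + -2.24*i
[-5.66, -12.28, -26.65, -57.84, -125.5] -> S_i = -5.66*2.17^i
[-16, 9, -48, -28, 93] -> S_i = Random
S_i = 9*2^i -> [9, 18, 36, 72, 144]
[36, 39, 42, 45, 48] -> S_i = 36 + 3*i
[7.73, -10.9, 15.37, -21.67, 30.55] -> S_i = 7.73*(-1.41)^i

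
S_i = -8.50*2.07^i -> [-8.5, -17.6, -36.42, -75.39, -156.06]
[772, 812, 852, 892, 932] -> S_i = 772 + 40*i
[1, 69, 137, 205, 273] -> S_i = 1 + 68*i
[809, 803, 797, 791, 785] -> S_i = 809 + -6*i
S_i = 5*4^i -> [5, 20, 80, 320, 1280]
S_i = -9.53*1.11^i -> [-9.53, -10.58, -11.74, -13.03, -14.47]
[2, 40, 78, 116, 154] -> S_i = 2 + 38*i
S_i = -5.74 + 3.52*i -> [-5.74, -2.22, 1.3, 4.82, 8.34]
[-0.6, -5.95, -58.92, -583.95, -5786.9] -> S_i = -0.60*9.91^i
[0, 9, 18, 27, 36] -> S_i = 0 + 9*i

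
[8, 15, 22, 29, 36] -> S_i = 8 + 7*i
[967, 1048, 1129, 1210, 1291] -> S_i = 967 + 81*i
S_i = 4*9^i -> [4, 36, 324, 2916, 26244]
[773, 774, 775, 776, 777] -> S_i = 773 + 1*i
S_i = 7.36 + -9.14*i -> [7.36, -1.78, -10.92, -20.06, -29.2]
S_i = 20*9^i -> [20, 180, 1620, 14580, 131220]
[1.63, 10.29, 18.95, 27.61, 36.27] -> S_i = 1.63 + 8.66*i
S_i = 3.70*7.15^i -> [3.7, 26.46, 189.15, 1352.45, 9669.99]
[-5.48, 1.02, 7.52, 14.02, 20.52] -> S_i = -5.48 + 6.50*i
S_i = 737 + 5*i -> [737, 742, 747, 752, 757]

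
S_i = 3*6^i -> [3, 18, 108, 648, 3888]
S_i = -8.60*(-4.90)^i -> [-8.6, 42.14, -206.49, 1011.78, -4957.73]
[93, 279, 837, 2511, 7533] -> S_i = 93*3^i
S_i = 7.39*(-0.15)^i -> [7.39, -1.11, 0.17, -0.02, 0.0]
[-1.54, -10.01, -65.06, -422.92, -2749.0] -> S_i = -1.54*6.50^i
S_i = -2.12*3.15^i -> [-2.12, -6.68, -21.04, -66.26, -208.73]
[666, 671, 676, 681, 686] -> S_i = 666 + 5*i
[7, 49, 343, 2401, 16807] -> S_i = 7*7^i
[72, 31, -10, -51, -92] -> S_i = 72 + -41*i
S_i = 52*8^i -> [52, 416, 3328, 26624, 212992]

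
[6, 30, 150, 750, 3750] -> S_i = 6*5^i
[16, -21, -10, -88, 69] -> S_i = Random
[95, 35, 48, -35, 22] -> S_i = Random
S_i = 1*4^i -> [1, 4, 16, 64, 256]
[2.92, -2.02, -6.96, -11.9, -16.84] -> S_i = 2.92 + -4.94*i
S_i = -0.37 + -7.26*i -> [-0.37, -7.63, -14.89, -22.15, -29.41]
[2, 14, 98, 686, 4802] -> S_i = 2*7^i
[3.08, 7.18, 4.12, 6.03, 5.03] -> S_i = Random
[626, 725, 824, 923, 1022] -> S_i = 626 + 99*i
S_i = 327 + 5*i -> [327, 332, 337, 342, 347]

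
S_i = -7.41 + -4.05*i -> [-7.41, -11.46, -15.51, -19.56, -23.61]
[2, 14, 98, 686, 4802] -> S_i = 2*7^i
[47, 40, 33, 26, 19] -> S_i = 47 + -7*i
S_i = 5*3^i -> [5, 15, 45, 135, 405]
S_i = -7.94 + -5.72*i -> [-7.94, -13.66, -19.38, -25.1, -30.82]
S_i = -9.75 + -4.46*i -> [-9.75, -14.21, -18.67, -23.13, -27.59]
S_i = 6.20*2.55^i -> [6.2, 15.81, 40.32, 102.8, 262.15]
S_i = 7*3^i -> [7, 21, 63, 189, 567]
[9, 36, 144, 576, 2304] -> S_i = 9*4^i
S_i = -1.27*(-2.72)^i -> [-1.27, 3.45, -9.4, 25.56, -69.52]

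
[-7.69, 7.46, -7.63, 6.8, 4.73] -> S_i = Random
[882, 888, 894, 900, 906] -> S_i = 882 + 6*i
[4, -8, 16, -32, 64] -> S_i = 4*-2^i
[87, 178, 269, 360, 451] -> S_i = 87 + 91*i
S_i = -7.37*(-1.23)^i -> [-7.37, 9.07, -11.15, 13.71, -16.87]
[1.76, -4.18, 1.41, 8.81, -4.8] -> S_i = Random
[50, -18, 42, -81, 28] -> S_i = Random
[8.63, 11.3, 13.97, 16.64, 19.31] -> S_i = 8.63 + 2.67*i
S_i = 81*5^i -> [81, 405, 2025, 10125, 50625]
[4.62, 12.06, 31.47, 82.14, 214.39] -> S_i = 4.62*2.61^i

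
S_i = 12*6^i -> [12, 72, 432, 2592, 15552]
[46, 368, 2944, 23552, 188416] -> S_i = 46*8^i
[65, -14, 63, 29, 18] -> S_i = Random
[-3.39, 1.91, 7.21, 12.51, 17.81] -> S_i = -3.39 + 5.30*i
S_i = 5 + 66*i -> [5, 71, 137, 203, 269]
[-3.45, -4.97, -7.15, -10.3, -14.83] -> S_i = -3.45*1.44^i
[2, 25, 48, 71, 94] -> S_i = 2 + 23*i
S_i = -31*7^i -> [-31, -217, -1519, -10633, -74431]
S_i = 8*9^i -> [8, 72, 648, 5832, 52488]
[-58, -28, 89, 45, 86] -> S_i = Random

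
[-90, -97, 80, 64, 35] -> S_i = Random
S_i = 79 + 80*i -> [79, 159, 239, 319, 399]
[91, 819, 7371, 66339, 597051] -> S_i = 91*9^i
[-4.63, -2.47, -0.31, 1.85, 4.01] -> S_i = -4.63 + 2.16*i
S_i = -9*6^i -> [-9, -54, -324, -1944, -11664]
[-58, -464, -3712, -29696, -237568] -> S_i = -58*8^i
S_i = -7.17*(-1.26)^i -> [-7.17, 9.03, -11.38, 14.34, -18.07]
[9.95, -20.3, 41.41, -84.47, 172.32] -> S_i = 9.95*(-2.04)^i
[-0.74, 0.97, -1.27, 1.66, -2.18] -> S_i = -0.74*(-1.31)^i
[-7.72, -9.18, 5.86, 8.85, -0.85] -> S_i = Random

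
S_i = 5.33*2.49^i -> [5.33, 13.27, 33.05, 82.29, 204.89]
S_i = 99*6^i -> [99, 594, 3564, 21384, 128304]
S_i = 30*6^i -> [30, 180, 1080, 6480, 38880]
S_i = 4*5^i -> [4, 20, 100, 500, 2500]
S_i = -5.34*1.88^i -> [-5.34, -10.04, -18.87, -35.48, -66.71]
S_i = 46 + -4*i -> [46, 42, 38, 34, 30]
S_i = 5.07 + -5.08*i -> [5.07, -0.01, -5.09, -10.17, -15.25]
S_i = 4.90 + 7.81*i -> [4.9, 12.71, 20.52, 28.33, 36.14]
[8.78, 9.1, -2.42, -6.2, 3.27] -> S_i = Random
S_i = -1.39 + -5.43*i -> [-1.39, -6.82, -12.25, -17.68, -23.11]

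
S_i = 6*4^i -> [6, 24, 96, 384, 1536]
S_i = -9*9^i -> [-9, -81, -729, -6561, -59049]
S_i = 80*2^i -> [80, 160, 320, 640, 1280]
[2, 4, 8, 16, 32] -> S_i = 2*2^i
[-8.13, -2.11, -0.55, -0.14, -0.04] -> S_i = -8.13*0.26^i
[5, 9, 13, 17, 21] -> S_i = 5 + 4*i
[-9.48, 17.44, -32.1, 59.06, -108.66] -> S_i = -9.48*(-1.84)^i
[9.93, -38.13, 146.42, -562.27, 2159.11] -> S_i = 9.93*(-3.84)^i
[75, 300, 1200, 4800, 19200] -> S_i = 75*4^i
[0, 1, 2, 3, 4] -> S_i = 0 + 1*i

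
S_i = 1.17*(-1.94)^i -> [1.17, -2.27, 4.4, -8.54, 16.57]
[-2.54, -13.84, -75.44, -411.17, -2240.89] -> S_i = -2.54*5.45^i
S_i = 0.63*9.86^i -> [0.63, 6.21, 61.25, 603.91, 5954.54]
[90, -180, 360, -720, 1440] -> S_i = 90*-2^i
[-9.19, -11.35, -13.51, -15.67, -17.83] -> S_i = -9.19 + -2.16*i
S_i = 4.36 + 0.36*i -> [4.36, 4.72, 5.08, 5.44, 5.8]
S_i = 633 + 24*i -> [633, 657, 681, 705, 729]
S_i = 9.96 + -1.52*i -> [9.96, 8.44, 6.92, 5.4, 3.88]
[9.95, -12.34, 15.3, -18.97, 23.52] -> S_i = 9.95*(-1.24)^i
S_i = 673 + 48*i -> [673, 721, 769, 817, 865]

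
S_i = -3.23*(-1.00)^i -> [-3.23, 3.23, -3.23, 3.23, -3.23]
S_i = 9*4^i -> [9, 36, 144, 576, 2304]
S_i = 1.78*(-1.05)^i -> [1.78, -1.87, 1.96, -2.06, 2.16]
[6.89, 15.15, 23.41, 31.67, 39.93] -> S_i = 6.89 + 8.26*i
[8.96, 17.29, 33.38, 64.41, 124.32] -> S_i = 8.96*1.93^i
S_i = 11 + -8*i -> [11, 3, -5, -13, -21]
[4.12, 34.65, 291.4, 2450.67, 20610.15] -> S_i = 4.12*8.41^i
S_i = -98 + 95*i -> [-98, -3, 92, 187, 282]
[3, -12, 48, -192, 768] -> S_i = 3*-4^i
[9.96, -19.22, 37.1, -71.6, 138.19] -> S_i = 9.96*(-1.93)^i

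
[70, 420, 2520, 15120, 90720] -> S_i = 70*6^i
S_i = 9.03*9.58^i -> [9.03, 86.51, 828.74, 7939.34, 76058.86]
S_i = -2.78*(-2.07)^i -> [-2.78, 5.75, -11.91, 24.66, -51.04]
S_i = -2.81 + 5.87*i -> [-2.81, 3.06, 8.93, 14.8, 20.67]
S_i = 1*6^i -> [1, 6, 36, 216, 1296]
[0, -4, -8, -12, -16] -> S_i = 0 + -4*i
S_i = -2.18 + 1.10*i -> [-2.18, -1.08, 0.02, 1.12, 2.22]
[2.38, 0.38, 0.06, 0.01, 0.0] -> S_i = 2.38*0.16^i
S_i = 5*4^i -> [5, 20, 80, 320, 1280]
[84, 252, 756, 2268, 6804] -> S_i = 84*3^i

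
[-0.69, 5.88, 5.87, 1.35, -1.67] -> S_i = Random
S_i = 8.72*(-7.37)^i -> [8.72, -64.27, 473.64, -3490.75, 25726.84]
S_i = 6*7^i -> [6, 42, 294, 2058, 14406]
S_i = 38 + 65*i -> [38, 103, 168, 233, 298]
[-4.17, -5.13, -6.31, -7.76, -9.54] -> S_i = -4.17*1.23^i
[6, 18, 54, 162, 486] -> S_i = 6*3^i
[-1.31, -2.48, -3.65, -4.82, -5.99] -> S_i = -1.31 + -1.17*i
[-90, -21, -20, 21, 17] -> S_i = Random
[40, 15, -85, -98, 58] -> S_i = Random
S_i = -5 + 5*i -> [-5, 0, 5, 10, 15]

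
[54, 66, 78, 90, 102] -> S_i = 54 + 12*i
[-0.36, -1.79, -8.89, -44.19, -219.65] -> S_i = -0.36*4.97^i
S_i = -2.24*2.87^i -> [-2.24, -6.43, -18.45, -52.95, -151.98]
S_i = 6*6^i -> [6, 36, 216, 1296, 7776]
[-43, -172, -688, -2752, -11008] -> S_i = -43*4^i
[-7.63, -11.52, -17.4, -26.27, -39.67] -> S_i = -7.63*1.51^i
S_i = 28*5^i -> [28, 140, 700, 3500, 17500]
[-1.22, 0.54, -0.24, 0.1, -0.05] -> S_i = -1.22*(-0.44)^i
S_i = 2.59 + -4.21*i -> [2.59, -1.62, -5.83, -10.04, -14.25]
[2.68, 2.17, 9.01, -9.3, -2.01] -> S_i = Random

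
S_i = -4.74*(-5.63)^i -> [-4.74, 26.69, -150.24, 845.87, -4762.25]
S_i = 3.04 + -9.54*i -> [3.04, -6.5, -16.04, -25.58, -35.12]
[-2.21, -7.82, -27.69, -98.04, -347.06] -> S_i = -2.21*3.54^i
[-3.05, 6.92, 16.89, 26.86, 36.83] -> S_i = -3.05 + 9.97*i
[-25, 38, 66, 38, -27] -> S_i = Random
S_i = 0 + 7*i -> [0, 7, 14, 21, 28]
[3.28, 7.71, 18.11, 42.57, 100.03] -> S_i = 3.28*2.35^i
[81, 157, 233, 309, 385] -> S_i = 81 + 76*i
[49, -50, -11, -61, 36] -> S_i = Random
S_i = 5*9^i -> [5, 45, 405, 3645, 32805]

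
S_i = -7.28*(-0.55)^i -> [-7.28, 4.0, -2.2, 1.21, -0.67]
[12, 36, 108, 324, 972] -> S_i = 12*3^i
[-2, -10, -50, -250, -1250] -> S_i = -2*5^i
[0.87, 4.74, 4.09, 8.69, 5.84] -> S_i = Random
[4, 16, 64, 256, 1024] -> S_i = 4*4^i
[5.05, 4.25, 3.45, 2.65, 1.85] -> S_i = 5.05 + -0.80*i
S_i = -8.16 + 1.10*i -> [-8.16, -7.06, -5.96, -4.86, -3.76]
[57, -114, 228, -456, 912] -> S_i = 57*-2^i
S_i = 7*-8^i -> [7, -56, 448, -3584, 28672]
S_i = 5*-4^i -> [5, -20, 80, -320, 1280]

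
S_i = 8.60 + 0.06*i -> [8.6, 8.66, 8.72, 8.78, 8.84]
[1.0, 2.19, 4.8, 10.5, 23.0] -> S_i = 1.00*2.19^i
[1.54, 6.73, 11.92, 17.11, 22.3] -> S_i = 1.54 + 5.19*i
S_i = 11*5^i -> [11, 55, 275, 1375, 6875]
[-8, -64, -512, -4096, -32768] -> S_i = -8*8^i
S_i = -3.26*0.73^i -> [-3.26, -2.38, -1.74, -1.27, -0.93]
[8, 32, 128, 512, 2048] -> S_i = 8*4^i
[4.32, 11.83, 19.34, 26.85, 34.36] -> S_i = 4.32 + 7.51*i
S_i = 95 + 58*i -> [95, 153, 211, 269, 327]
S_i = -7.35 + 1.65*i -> [-7.35, -5.7, -4.05, -2.4, -0.75]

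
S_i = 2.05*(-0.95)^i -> [2.05, -1.95, 1.85, -1.76, 1.67]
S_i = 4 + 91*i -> [4, 95, 186, 277, 368]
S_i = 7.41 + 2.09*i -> [7.41, 9.5, 11.59, 13.68, 15.77]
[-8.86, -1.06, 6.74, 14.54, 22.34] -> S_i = -8.86 + 7.80*i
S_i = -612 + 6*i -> [-612, -606, -600, -594, -588]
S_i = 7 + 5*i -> [7, 12, 17, 22, 27]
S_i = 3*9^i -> [3, 27, 243, 2187, 19683]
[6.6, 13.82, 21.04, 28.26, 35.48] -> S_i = 6.60 + 7.22*i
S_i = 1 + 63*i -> [1, 64, 127, 190, 253]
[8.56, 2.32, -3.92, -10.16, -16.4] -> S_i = 8.56 + -6.24*i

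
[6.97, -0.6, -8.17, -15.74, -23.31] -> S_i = 6.97 + -7.57*i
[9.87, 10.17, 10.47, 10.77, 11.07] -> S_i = 9.87 + 0.30*i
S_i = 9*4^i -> [9, 36, 144, 576, 2304]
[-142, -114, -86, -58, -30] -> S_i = -142 + 28*i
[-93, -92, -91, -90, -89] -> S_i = -93 + 1*i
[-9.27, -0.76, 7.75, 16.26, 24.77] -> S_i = -9.27 + 8.51*i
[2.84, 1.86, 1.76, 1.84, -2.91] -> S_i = Random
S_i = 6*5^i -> [6, 30, 150, 750, 3750]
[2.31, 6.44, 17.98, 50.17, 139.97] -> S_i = 2.31*2.79^i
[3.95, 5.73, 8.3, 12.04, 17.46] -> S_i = 3.95*1.45^i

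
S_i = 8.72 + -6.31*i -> [8.72, 2.41, -3.9, -10.21, -16.52]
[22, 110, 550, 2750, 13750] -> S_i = 22*5^i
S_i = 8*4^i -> [8, 32, 128, 512, 2048]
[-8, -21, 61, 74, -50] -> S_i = Random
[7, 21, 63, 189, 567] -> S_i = 7*3^i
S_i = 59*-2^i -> [59, -118, 236, -472, 944]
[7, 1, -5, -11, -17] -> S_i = 7 + -6*i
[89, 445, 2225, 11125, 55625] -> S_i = 89*5^i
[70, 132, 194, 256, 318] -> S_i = 70 + 62*i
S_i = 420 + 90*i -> [420, 510, 600, 690, 780]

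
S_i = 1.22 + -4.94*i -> [1.22, -3.72, -8.66, -13.6, -18.54]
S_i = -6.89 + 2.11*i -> [-6.89, -4.78, -2.67, -0.56, 1.55]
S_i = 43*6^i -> [43, 258, 1548, 9288, 55728]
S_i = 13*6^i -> [13, 78, 468, 2808, 16848]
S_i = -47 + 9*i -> [-47, -38, -29, -20, -11]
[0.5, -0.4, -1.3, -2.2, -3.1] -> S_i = 0.50 + -0.90*i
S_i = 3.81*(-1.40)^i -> [3.81, -5.33, 7.47, -10.45, 14.64]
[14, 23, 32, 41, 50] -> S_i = 14 + 9*i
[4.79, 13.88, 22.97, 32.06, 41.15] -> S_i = 4.79 + 9.09*i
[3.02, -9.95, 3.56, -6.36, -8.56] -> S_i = Random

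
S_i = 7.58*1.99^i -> [7.58, 15.08, 30.02, 59.73, 118.87]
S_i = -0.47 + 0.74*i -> [-0.47, 0.27, 1.01, 1.75, 2.49]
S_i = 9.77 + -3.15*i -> [9.77, 6.62, 3.47, 0.32, -2.83]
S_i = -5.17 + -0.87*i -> [-5.17, -6.04, -6.91, -7.78, -8.65]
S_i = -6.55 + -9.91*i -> [-6.55, -16.46, -26.37, -36.28, -46.19]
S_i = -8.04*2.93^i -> [-8.04, -23.56, -69.02, -202.24, -592.55]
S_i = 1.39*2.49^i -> [1.39, 3.46, 8.62, 21.46, 53.43]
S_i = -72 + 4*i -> [-72, -68, -64, -60, -56]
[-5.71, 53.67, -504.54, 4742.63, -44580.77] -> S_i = -5.71*(-9.40)^i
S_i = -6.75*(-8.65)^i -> [-6.75, 58.39, -505.05, 4368.7, -37789.24]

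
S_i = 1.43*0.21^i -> [1.43, 0.3, 0.06, 0.01, 0.0]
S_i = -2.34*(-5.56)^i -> [-2.34, 13.01, -72.34, 402.2, -2236.22]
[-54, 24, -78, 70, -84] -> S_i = Random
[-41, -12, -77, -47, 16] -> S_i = Random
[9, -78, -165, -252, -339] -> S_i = 9 + -87*i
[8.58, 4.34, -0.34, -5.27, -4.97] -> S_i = Random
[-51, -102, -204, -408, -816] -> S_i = -51*2^i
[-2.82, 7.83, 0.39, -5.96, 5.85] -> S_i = Random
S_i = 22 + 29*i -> [22, 51, 80, 109, 138]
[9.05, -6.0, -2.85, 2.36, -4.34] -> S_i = Random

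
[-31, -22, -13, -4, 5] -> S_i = -31 + 9*i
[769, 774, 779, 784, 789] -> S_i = 769 + 5*i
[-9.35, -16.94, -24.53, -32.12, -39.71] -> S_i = -9.35 + -7.59*i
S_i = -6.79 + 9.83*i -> [-6.79, 3.04, 12.87, 22.7, 32.53]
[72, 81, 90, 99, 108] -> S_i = 72 + 9*i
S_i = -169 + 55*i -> [-169, -114, -59, -4, 51]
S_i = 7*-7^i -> [7, -49, 343, -2401, 16807]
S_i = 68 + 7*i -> [68, 75, 82, 89, 96]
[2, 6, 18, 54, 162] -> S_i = 2*3^i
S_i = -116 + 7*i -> [-116, -109, -102, -95, -88]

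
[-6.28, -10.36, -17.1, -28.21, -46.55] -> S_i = -6.28*1.65^i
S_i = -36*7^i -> [-36, -252, -1764, -12348, -86436]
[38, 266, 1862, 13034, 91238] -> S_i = 38*7^i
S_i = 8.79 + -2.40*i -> [8.79, 6.39, 3.99, 1.59, -0.81]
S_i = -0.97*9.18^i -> [-0.97, -8.9, -81.74, -750.41, -6888.78]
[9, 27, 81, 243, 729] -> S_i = 9*3^i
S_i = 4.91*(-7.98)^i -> [4.91, -39.18, 312.67, -2495.11, 19911.0]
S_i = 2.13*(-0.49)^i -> [2.13, -1.04, 0.51, -0.25, 0.12]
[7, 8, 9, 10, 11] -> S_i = 7 + 1*i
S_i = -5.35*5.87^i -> [-5.35, -31.4, -184.34, -1082.1, -6351.94]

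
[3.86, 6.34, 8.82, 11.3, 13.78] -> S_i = 3.86 + 2.48*i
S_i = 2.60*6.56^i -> [2.6, 17.06, 111.89, 733.98, 4814.92]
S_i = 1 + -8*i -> [1, -7, -15, -23, -31]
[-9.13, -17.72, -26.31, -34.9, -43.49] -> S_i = -9.13 + -8.59*i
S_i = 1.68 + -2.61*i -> [1.68, -0.93, -3.54, -6.15, -8.76]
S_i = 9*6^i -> [9, 54, 324, 1944, 11664]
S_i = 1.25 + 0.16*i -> [1.25, 1.41, 1.57, 1.73, 1.89]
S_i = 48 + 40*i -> [48, 88, 128, 168, 208]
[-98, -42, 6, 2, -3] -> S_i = Random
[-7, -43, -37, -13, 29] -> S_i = Random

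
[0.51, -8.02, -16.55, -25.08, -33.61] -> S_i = 0.51 + -8.53*i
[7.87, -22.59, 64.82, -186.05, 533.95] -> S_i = 7.87*(-2.87)^i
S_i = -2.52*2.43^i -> [-2.52, -6.12, -14.88, -36.16, -87.87]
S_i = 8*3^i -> [8, 24, 72, 216, 648]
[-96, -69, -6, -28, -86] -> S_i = Random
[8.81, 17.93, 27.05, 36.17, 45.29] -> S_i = 8.81 + 9.12*i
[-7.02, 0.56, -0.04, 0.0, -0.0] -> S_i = -7.02*(-0.08)^i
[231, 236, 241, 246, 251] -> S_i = 231 + 5*i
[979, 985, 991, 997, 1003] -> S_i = 979 + 6*i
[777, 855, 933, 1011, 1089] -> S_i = 777 + 78*i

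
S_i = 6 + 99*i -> [6, 105, 204, 303, 402]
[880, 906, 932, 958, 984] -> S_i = 880 + 26*i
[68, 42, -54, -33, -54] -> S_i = Random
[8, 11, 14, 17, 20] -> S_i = 8 + 3*i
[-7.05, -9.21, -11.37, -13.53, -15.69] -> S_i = -7.05 + -2.16*i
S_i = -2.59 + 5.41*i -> [-2.59, 2.82, 8.23, 13.64, 19.05]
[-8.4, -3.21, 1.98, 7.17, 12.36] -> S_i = -8.40 + 5.19*i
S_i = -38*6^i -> [-38, -228, -1368, -8208, -49248]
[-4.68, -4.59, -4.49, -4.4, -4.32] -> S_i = -4.68*0.98^i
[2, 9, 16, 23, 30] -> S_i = 2 + 7*i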